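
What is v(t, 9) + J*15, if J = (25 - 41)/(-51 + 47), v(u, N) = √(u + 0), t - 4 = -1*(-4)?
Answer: 60 + 2*√2 ≈ 62.828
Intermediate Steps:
t = 8 (t = 4 - 1*(-4) = 4 + 4 = 8)
v(u, N) = √u
J = 4 (J = -16/(-4) = -16*(-¼) = 4)
v(t, 9) + J*15 = √8 + 4*15 = 2*√2 + 60 = 60 + 2*√2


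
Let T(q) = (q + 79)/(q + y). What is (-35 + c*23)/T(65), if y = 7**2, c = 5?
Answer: 190/3 ≈ 63.333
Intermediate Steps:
y = 49
T(q) = (79 + q)/(49 + q) (T(q) = (q + 79)/(q + 49) = (79 + q)/(49 + q))
(-35 + c*23)/T(65) = (-35 + 5*23)/(((79 + 65)/(49 + 65))) = (-35 + 115)/((144/114)) = 80/(((1/114)*144)) = 80/(24/19) = 80*(19/24) = 190/3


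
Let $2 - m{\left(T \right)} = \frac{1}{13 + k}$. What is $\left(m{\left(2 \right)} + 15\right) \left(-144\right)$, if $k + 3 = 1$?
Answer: $- \frac{26784}{11} \approx -2434.9$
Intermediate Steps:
$k = -2$ ($k = -3 + 1 = -2$)
$m{\left(T \right)} = \frac{21}{11}$ ($m{\left(T \right)} = 2 - \frac{1}{13 - 2} = 2 - \frac{1}{11} = \frac{21}{11}$)
$\left(m{\left(2 \right)} + 15\right) \left(-144\right) = \left(\frac{21}{11} + 15\right) \left(-144\right) = \frac{186}{11} \left(-144\right) = - \frac{26784}{11}$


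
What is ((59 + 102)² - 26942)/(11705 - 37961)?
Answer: 1021/26256 ≈ 0.038886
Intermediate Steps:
((59 + 102)² - 26942)/(11705 - 37961) = (161² - 26942)/(-26256) = (25921 - 26942)*(-1/26256) = -1021*(-1/26256) = 1021/26256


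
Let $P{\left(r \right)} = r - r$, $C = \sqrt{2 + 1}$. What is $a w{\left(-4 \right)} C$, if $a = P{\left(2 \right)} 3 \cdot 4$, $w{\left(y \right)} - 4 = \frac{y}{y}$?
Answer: $0$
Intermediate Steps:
$w{\left(y \right)} = 5$ ($w{\left(y \right)} = 4 + \frac{y}{y} = 4 + 1 = 5$)
$C = \sqrt{3} \approx 1.732$
$P{\left(r \right)} = 0$
$a = 0$ ($a = 0 \cdot 3 \cdot 4 = 0 \cdot 4 = 0$)
$a w{\left(-4 \right)} C = 0 \cdot 5 \sqrt{3} = 0 \sqrt{3} = 0$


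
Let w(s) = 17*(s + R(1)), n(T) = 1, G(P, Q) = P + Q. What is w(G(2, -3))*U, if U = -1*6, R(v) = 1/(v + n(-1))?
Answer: 51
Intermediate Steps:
R(v) = 1/(1 + v) (R(v) = 1/(v + 1) = 1/(1 + v))
U = -6
w(s) = 17/2 + 17*s (w(s) = 17*(s + 1/(1 + 1)) = 17*(s + 1/2) = 17*(1/2 + s) = 17/2 + 17*s)
w(G(2, -3))*U = (17/2 + 17*(2 - 3))*(-6) = (17/2 + 17*(-1))*(-6) = (17/2 - 17)*(-6) = -17/2*(-6) = 51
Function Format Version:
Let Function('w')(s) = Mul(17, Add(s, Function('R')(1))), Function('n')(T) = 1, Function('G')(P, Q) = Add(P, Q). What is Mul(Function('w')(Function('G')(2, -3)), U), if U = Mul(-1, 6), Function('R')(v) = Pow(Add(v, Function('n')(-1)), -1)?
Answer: 51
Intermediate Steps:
Function('R')(v) = Pow(Add(1, v), -1) (Function('R')(v) = Pow(Add(v, 1), -1) = Pow(Add(1, v), -1))
U = -6
Function('w')(s) = Add(Rational(17, 2), Mul(17, s)) (Function('w')(s) = Mul(17, Add(s, Pow(Add(1, 1), -1))) = Mul(17, Add(s, Pow(2, -1))) = Mul(17, Add(s, Rational(1, 2))) = Mul(17, Add(Rational(1, 2), s)) = Add(Rational(17, 2), Mul(17, s)))
Mul(Function('w')(Function('G')(2, -3)), U) = Mul(Add(Rational(17, 2), Mul(17, Add(2, -3))), -6) = Mul(Add(Rational(17, 2), Mul(17, -1)), -6) = Mul(Add(Rational(17, 2), -17), -6) = Mul(Rational(-17, 2), -6) = 51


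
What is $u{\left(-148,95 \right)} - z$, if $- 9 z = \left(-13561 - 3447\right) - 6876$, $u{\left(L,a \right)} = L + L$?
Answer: $- \frac{26548}{9} \approx -2949.8$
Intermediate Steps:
$u{\left(L,a \right)} = 2 L$
$z = \frac{23884}{9}$ ($z = - \frac{\left(-13561 - 3447\right) - 6876}{9} = - \frac{-17008 - 6876}{9} = \left(- \frac{1}{9}\right) \left(-23884\right) = \frac{23884}{9} \approx 2653.8$)
$u{\left(-148,95 \right)} - z = 2 \left(-148\right) - \frac{23884}{9} = -296 - \frac{23884}{9} = - \frac{26548}{9}$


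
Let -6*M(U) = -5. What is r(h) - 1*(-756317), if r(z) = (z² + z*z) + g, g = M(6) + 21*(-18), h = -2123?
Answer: 58621187/6 ≈ 9.7702e+6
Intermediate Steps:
M(U) = ⅚ (M(U) = -⅙*(-5) = ⅚)
g = -2263/6 (g = ⅚ + 21*(-18) = ⅚ - 378 = -2263/6 ≈ -377.17)
r(z) = -2263/6 + 2*z² (r(z) = (z² + z*z) - 2263/6 = (z² + z²) - 2263/6 = 2*z² - 2263/6 = -2263/6 + 2*z²)
r(h) - 1*(-756317) = (-2263/6 + 2*(-2123)²) - 1*(-756317) = (-2263/6 + 2*4507129) + 756317 = (-2263/6 + 9014258) + 756317 = 54083285/6 + 756317 = 58621187/6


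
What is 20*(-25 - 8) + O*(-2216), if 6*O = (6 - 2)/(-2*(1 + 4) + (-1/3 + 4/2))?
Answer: -12068/25 ≈ -482.72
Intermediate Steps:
O = -2/25 (O = ((6 - 2)/(-2*(1 + 4) + (-1/3 + 4/2)))/6 = (4/(-2*5 + (-1*⅓ + 4*(½))))/6 = (4/(-10 + (-⅓ + 2)))/6 = (4/(-10 + 5/3))/6 = (4/(-25/3))/6 = (4*(-3/25))/6 = (⅙)*(-12/25) = -2/25 ≈ -0.080000)
20*(-25 - 8) + O*(-2216) = 20*(-25 - 8) - 2/25*(-2216) = 20*(-33) + 4432/25 = -660 + 4432/25 = -12068/25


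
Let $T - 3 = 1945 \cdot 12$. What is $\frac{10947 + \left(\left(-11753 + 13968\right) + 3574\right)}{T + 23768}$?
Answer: $\frac{16736}{47111} \approx 0.35525$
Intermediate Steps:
$T = 23343$ ($T = 3 + 1945 \cdot 12 = 3 + 23340 = 23343$)
$\frac{10947 + \left(\left(-11753 + 13968\right) + 3574\right)}{T + 23768} = \frac{10947 + \left(\left(-11753 + 13968\right) + 3574\right)}{23343 + 23768} = \frac{10947 + \left(2215 + 3574\right)}{47111} = \left(10947 + 5789\right) \frac{1}{47111} = 16736 \cdot \frac{1}{47111} = \frac{16736}{47111}$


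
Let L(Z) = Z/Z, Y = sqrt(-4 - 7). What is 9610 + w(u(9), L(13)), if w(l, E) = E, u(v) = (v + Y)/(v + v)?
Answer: 9611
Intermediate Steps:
Y = I*sqrt(11) (Y = sqrt(-11) = I*sqrt(11) ≈ 3.3166*I)
L(Z) = 1
u(v) = (v + I*sqrt(11))/(2*v) (u(v) = (v + I*sqrt(11))/(v + v) = (v + I*sqrt(11))/((2*v)) = (v + I*sqrt(11))*(1/(2*v)) = (v + I*sqrt(11))/(2*v))
9610 + w(u(9), L(13)) = 9610 + 1 = 9611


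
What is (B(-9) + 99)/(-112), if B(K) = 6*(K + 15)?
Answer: -135/112 ≈ -1.2054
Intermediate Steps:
B(K) = 90 + 6*K (B(K) = 6*(15 + K) = 90 + 6*K)
(B(-9) + 99)/(-112) = ((90 + 6*(-9)) + 99)/(-112) = ((90 - 54) + 99)*(-1/112) = (36 + 99)*(-1/112) = 135*(-1/112) = -135/112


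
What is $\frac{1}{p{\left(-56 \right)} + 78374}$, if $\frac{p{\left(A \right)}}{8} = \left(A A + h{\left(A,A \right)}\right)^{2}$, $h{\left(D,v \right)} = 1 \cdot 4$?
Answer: $\frac{1}{78955174} \approx 1.2665 \cdot 10^{-8}$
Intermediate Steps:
$h{\left(D,v \right)} = 4$
$p{\left(A \right)} = 8 \left(4 + A^{2}\right)^{2}$ ($p{\left(A \right)} = 8 \left(A A + 4\right)^{2} = 8 \left(A^{2} + 4\right)^{2} = 8 \left(4 + A^{2}\right)^{2}$)
$\frac{1}{p{\left(-56 \right)} + 78374} = \frac{1}{8 \left(4 + \left(-56\right)^{2}\right)^{2} + 78374} = \frac{1}{8 \left(4 + 3136\right)^{2} + 78374} = \frac{1}{8 \cdot 3140^{2} + 78374} = \frac{1}{8 \cdot 9859600 + 78374} = \frac{1}{78876800 + 78374} = \frac{1}{78955174}$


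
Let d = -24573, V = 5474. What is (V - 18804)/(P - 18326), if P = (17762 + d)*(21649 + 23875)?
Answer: 1333/31008229 ≈ 4.2989e-5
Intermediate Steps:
P = -310063964 (P = (17762 - 24573)*(21649 + 23875) = -6811*45524 = -310063964)
(V - 18804)/(P - 18326) = (5474 - 18804)/(-310063964 - 18326) = -13330/(-310082290) = -13330*(-1/310082290) = 1333/31008229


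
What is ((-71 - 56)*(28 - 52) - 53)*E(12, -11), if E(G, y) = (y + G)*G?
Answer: 35940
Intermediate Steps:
E(G, y) = G*(G + y) (E(G, y) = (G + y)*G = G*(G + y))
((-71 - 56)*(28 - 52) - 53)*E(12, -11) = ((-71 - 56)*(28 - 52) - 53)*(12*(12 - 11)) = (-127*(-24) - 53)*(12*1) = (3048 - 53)*12 = 2995*12 = 35940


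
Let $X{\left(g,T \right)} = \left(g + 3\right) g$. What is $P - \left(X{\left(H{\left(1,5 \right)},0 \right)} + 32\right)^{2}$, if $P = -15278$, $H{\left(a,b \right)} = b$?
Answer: $-20462$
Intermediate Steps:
$X{\left(g,T \right)} = g \left(3 + g\right)$ ($X{\left(g,T \right)} = \left(3 + g\right) g = g \left(3 + g\right)$)
$P - \left(X{\left(H{\left(1,5 \right)},0 \right)} + 32\right)^{2} = -15278 - \left(5 \left(3 + 5\right) + 32\right)^{2} = -15278 - \left(5 \cdot 8 + 32\right)^{2} = -15278 - \left(40 + 32\right)^{2} = -15278 - 72^{2} = -15278 - 5184 = -20462$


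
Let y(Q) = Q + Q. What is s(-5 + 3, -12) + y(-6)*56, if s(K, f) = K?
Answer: -674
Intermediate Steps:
y(Q) = 2*Q
s(-5 + 3, -12) + y(-6)*56 = (-5 + 3) + (2*(-6))*56 = -2 - 12*56 = -2 - 672 = -674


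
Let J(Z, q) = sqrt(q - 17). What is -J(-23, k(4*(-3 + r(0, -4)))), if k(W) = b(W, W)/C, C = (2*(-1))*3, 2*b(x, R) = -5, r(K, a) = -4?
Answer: -I*sqrt(597)/6 ≈ -4.0723*I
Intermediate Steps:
b(x, R) = -5/2 (b(x, R) = (1/2)*(-5) = -5/2)
C = -6 (C = -2*3 = -6)
k(W) = 5/12 (k(W) = -5/2/(-6) = -5/2*(-1/6) = 5/12)
J(Z, q) = sqrt(-17 + q)
-J(-23, k(4*(-3 + r(0, -4)))) = -sqrt(-17 + 5/12) = -sqrt(-199/12) = -I*sqrt(597)/6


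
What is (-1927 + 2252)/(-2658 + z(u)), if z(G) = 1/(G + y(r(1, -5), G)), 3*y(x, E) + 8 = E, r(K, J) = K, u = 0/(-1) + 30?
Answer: -36400/297693 ≈ -0.12227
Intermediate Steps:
u = 30 (u = 0*(-1) + 30 = 0 + 30 = 30)
y(x, E) = -8/3 + E/3
z(G) = 1/(-8/3 + 4*G/3) (z(G) = 1/(G + (-8/3 + G/3)) = 1/(-8/3 + 4*G/3))
(-1927 + 2252)/(-2658 + z(u)) = (-1927 + 2252)/(-2658 + 3/(4*(-2 + 30))) = 325/(-2658 + (¾)/28) = 325/(-2658 + (¾)*(1/28)) = 325/(-2658 + 3/112) = 325/(-297693/112) = 325*(-112/297693) = -36400/297693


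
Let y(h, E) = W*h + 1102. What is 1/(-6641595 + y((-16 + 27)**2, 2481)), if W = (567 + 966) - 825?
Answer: -1/6554825 ≈ -1.5256e-7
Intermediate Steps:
W = 708 (W = 1533 - 825 = 708)
y(h, E) = 1102 + 708*h (y(h, E) = 708*h + 1102 = 1102 + 708*h)
1/(-6641595 + y((-16 + 27)**2, 2481)) = 1/(-6641595 + (1102 + 708*(-16 + 27)**2)) = 1/(-6641595 + (1102 + 708*11**2)) = 1/(-6641595 + (1102 + 708*121)) = 1/(-6641595 + (1102 + 85668)) = 1/(-6641595 + 86770) = 1/(-6554825) = -1/6554825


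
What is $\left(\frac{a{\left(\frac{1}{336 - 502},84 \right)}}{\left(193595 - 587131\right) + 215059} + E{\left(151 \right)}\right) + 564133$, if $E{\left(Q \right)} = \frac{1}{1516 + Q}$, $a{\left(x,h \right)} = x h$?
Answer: $\frac{13930844846065806}{24694256197} \approx 5.6413 \cdot 10^{5}$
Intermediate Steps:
$a{\left(x,h \right)} = h x$
$\left(\frac{a{\left(\frac{1}{336 - 502},84 \right)}}{\left(193595 - 587131\right) + 215059} + E{\left(151 \right)}\right) + 564133 = \left(\frac{84 \frac{1}{336 - 502}}{\left(193595 - 587131\right) + 215059} + \frac{1}{1516 + 151}\right) + 564133 = \left(\frac{84 \frac{1}{-166}}{-393536 + 215059} + \frac{1}{1667}\right) + 564133 = \left(\frac{84 \left(- \frac{1}{166}\right)}{-178477} + \frac{1}{1667}\right) + 564133 = \left(\left(- \frac{42}{83}\right) \left(- \frac{1}{178477}\right) + \frac{1}{1667}\right) + 564133 = \left(\frac{42}{14813591} + \frac{1}{1667}\right) + 564133 = \frac{14883605}{24694256197} + 564133 = \frac{13930844846065806}{24694256197}$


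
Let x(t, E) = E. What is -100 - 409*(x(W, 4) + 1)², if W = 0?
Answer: -10325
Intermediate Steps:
-100 - 409*(x(W, 4) + 1)² = -100 - 409*(4 + 1)² = -100 - 409*5² = -100 - 409*25 = -100 - 10225 = -10325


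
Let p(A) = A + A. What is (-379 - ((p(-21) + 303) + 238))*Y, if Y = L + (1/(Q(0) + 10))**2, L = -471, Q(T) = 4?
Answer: 40526285/98 ≈ 4.1353e+5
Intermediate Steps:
p(A) = 2*A
Y = -92315/196 (Y = -471 + (1/(4 + 10))**2 = -471 + (1/14)**2 = -471 + 1/196 = -92315/196 ≈ -471.00)
(-379 - ((p(-21) + 303) + 238))*Y = (-379 - ((2*(-21) + 303) + 238))*(-92315/196) = (-379 - ((-42 + 303) + 238))*(-92315/196) = (-379 - (261 + 238))*(-92315/196) = (-379 - 1*499)*(-92315/196) = (-379 - 499)*(-92315/196) = -878*(-92315/196) = 40526285/98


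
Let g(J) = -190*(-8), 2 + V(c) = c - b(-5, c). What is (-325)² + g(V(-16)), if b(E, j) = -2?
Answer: 107145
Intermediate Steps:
V(c) = c (V(c) = -2 + (c - 1*(-2)) = -2 + (c + 2) = -2 + (2 + c) = c)
g(J) = 1520
(-325)² + g(V(-16)) = (-325)² + 1520 = 105625 + 1520 = 107145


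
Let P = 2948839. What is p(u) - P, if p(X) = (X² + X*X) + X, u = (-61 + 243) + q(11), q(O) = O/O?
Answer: -2881678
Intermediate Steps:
q(O) = 1
u = 183 (u = (-61 + 243) + 1 = 182 + 1 = 183)
p(X) = X + 2*X² (p(X) = (X² + X²) + X = 2*X² + X = X + 2*X²)
p(u) - P = 183*(1 + 2*183) - 1*2948839 = 183*(1 + 366) - 2948839 = 183*367 - 2948839 = 67161 - 2948839 = -2881678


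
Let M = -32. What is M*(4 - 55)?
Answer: 1632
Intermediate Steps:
M*(4 - 55) = -32*(4 - 55) = -32*(-51) = 1632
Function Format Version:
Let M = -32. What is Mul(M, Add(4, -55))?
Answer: 1632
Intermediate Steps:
Mul(M, Add(4, -55)) = Mul(-32, Add(4, -55)) = Mul(-32, -51) = 1632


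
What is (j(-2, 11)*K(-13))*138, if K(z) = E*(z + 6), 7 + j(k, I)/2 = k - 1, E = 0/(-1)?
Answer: 0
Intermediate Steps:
E = 0 (E = 0*(-1) = 0)
j(k, I) = -16 + 2*k (j(k, I) = -14 + 2*(k - 1) = -14 + 2*(-1 + k) = -14 + (-2 + 2*k) = -16 + 2*k)
K(z) = 0 (K(z) = 0*(z + 6) = 0*(6 + z) = 0)
(j(-2, 11)*K(-13))*138 = ((-16 + 2*(-2))*0)*138 = ((-16 - 4)*0)*138 = -20*0*138 = 0*138 = 0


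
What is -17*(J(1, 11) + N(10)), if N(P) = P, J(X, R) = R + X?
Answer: -374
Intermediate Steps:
-17*(J(1, 11) + N(10)) = -17*((11 + 1) + 10) = -17*(12 + 10) = -17*22 = -374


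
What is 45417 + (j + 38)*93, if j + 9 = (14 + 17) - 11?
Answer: 49974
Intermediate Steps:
j = 11 (j = -9 + ((14 + 17) - 11) = -9 + (31 - 11) = -9 + 20 = 11)
45417 + (j + 38)*93 = 45417 + (11 + 38)*93 = 45417 + 49*93 = 45417 + 4557 = 49974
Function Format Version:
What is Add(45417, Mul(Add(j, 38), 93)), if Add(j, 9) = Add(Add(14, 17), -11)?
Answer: 49974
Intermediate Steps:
j = 11 (j = Add(-9, Add(Add(14, 17), -11)) = Add(-9, Add(31, -11)) = Add(-9, 20) = 11)
Add(45417, Mul(Add(j, 38), 93)) = Add(45417, Mul(Add(11, 38), 93)) = Add(45417, Mul(49, 93)) = Add(45417, 4557) = 49974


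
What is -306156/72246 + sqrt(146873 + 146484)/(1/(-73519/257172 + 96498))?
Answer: -51026/12041 + 24816510137*sqrt(293357)/257172 ≈ 5.2266e+7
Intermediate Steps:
-306156/72246 + sqrt(146873 + 146484)/(1/(-73519/257172 + 96498)) = -306156*1/72246 + sqrt(293357)/(1/(-73519*1/257172 + 96498)) = -51026/12041 + sqrt(293357)/(1/(-73519/257172 + 96498)) = -51026/12041 + sqrt(293357)/(1/(24816510137/257172)) = -51026/12041 + sqrt(293357)/(257172/24816510137) = -51026/12041 + sqrt(293357)*(24816510137/257172) = -51026/12041 + 24816510137*sqrt(293357)/257172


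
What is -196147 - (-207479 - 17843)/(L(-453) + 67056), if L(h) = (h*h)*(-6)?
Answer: -114177085214/582099 ≈ -1.9615e+5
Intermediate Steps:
L(h) = -6*h**2 (L(h) = h**2*(-6) = -6*h**2)
-196147 - (-207479 - 17843)/(L(-453) + 67056) = -196147 - (-207479 - 17843)/(-6*(-453)**2 + 67056) = -196147 - (-225322)/(-6*205209 + 67056) = -196147 - (-225322)/(-1231254 + 67056) = -196147 - (-225322)/(-1164198) = -196147 - (-225322)*(-1)/1164198 = -196147 - 1*112661/582099 = -196147 - 112661/582099 = -114177085214/582099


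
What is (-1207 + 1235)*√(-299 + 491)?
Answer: 224*√3 ≈ 387.98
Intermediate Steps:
(-1207 + 1235)*√(-299 + 491) = 28*√192 = 28*(8*√3) = 224*√3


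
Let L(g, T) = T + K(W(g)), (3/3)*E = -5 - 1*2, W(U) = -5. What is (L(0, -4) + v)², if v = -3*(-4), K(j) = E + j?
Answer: 16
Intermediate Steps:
E = -7 (E = -5 - 1*2 = -5 - 2 = -7)
K(j) = -7 + j
L(g, T) = -12 + T (L(g, T) = T + (-7 - 5) = T - 12 = -12 + T)
v = 12
(L(0, -4) + v)² = ((-12 - 4) + 12)² = (-16 + 12)² = (-4)² = 16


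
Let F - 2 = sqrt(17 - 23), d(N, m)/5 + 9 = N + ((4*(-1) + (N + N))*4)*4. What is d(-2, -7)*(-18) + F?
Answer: 12512 + I*sqrt(6) ≈ 12512.0 + 2.4495*I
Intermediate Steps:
d(N, m) = -365 + 165*N (d(N, m) = -45 + 5*(N + ((4*(-1) + (N + N))*4)*4) = -45 + 5*(N + ((-4 + 2*N)*4)*4) = -45 + 5*(N + (-16 + 8*N)*4) = -45 + 5*(N + (-64 + 32*N)) = -45 + 5*(-64 + 33*N) = -45 + (-320 + 165*N) = -365 + 165*N)
F = 2 + I*sqrt(6) (F = 2 + sqrt(17 - 23) = 2 + sqrt(-6) = 2 + I*sqrt(6) ≈ 2.0 + 2.4495*I)
d(-2, -7)*(-18) + F = (-365 + 165*(-2))*(-18) + (2 + I*sqrt(6)) = (-365 - 330)*(-18) + (2 + I*sqrt(6)) = -695*(-18) + (2 + I*sqrt(6)) = 12510 + (2 + I*sqrt(6)) = 12512 + I*sqrt(6)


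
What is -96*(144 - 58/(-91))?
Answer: -1263552/91 ≈ -13885.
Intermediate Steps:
-96*(144 - 58/(-91)) = -96*(144 - 58*(-1/91)) = -96*(144 + 58/91) = -96*13162/91 = -1263552/91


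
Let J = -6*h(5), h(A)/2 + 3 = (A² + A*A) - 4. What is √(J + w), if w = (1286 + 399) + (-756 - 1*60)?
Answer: √353 ≈ 18.788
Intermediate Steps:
h(A) = -14 + 4*A² (h(A) = -6 + 2*((A² + A*A) - 4) = -6 + 2*((A² + A²) - 4) = -6 + 2*(2*A² - 4) = -6 + 2*(-4 + 2*A²) = -6 + (-8 + 4*A²) = -14 + 4*A²)
w = 869 (w = 1685 + (-756 - 60) = 1685 - 816 = 869)
J = -516 (J = -6*(-14 + 4*5²) = -6*(-14 + 4*25) = -6*(-14 + 100) = -6*86 = -516)
√(J + w) = √(-516 + 869) = √353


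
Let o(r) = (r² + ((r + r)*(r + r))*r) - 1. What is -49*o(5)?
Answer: -25676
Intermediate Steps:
o(r) = -1 + r² + 4*r³ (o(r) = (r² + ((2*r)*(2*r))*r) - 1 = (r² + (4*r²)*r) - 1 = (r² + 4*r³) - 1 = -1 + r² + 4*r³)
-49*o(5) = -49*(-1 + 5² + 4*5³) = -49*(-1 + 25 + 4*125) = -49*(-1 + 25 + 500) = -49*524 = -25676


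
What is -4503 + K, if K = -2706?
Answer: -7209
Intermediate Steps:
-4503 + K = -4503 - 2706 = -7209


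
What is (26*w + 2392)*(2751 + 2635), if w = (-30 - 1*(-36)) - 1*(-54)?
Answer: 21285472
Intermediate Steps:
w = 60 (w = (-30 + 36) + 54 = 6 + 54 = 60)
(26*w + 2392)*(2751 + 2635) = (26*60 + 2392)*(2751 + 2635) = (1560 + 2392)*5386 = 3952*5386 = 21285472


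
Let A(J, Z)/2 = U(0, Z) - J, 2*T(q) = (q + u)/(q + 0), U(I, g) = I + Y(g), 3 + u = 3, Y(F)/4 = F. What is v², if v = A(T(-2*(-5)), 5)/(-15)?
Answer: 169/25 ≈ 6.7600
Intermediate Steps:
Y(F) = 4*F
u = 0 (u = -3 + 3 = 0)
U(I, g) = I + 4*g
T(q) = ½ (T(q) = ((q + 0)/(q + 0))/2 = (q/q)/2 = (½)*1 = ½)
A(J, Z) = -2*J + 8*Z (A(J, Z) = 2*((0 + 4*Z) - J) = 2*(4*Z - J) = 2*(-J + 4*Z) = -2*J + 8*Z)
v = -13/5 (v = (-2*½ + 8*5)/(-15) = (-1 + 40)*(-1/15) = 39*(-1/15) = -13/5 ≈ -2.6000)
v² = (-13/5)² = 169/25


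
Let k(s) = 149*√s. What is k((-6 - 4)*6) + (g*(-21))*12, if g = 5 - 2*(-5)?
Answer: -3780 + 298*I*√15 ≈ -3780.0 + 1154.1*I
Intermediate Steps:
g = 15 (g = 5 + 10 = 15)
k((-6 - 4)*6) + (g*(-21))*12 = 149*√((-6 - 4)*6) + (15*(-21))*12 = 149*√(-10*6) - 315*12 = 149*√(-60) - 3780 = 149*(2*I*√15) - 3780 = 298*I*√15 - 3780 = -3780 + 298*I*√15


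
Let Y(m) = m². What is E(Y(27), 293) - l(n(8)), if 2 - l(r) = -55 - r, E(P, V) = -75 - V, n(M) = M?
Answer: -433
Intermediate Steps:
l(r) = 57 + r (l(r) = 2 - (-55 - r) = 2 + (55 + r) = 57 + r)
E(Y(27), 293) - l(n(8)) = (-75 - 1*293) - (57 + 8) = (-75 - 293) - 1*65 = -368 - 65 = -433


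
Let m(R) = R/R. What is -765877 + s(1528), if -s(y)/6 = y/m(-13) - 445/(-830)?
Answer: -64329002/83 ≈ -7.7505e+5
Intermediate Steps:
m(R) = 1
s(y) = -267/83 - 6*y (s(y) = -6*(y/1 - 445/(-830)) = -6*(y*1 - 445*(-1/830)) = -6*(y + 89/166) = -6*(89/166 + y) = -267/83 - 6*y)
-765877 + s(1528) = -765877 + (-267/83 - 6*1528) = -765877 + (-267/83 - 9168) = -765877 - 761211/83 = -64329002/83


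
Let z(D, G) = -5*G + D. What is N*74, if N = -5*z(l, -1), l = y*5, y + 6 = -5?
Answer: 18500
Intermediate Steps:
y = -11 (y = -6 - 5 = -11)
l = -55 (l = -11*5 = -55)
z(D, G) = D - 5*G
N = 250 (N = -5*(-55 - 5*(-1)) = -5*(-55 + 5) = -5*(-50) = 250)
N*74 = 250*74 = 18500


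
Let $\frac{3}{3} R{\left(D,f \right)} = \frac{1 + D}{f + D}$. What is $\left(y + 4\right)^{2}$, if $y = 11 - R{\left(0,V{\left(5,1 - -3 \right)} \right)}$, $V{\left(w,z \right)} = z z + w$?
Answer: $\frac{98596}{441} \approx 223.57$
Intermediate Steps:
$V{\left(w,z \right)} = w + z^{2}$ ($V{\left(w,z \right)} = z^{2} + w = w + z^{2}$)
$R{\left(D,f \right)} = \frac{1 + D}{D + f}$ ($R{\left(D,f \right)} = \frac{1 + D}{f + D} = \frac{1 + D}{D + f}$)
$y = \frac{230}{21}$ ($y = 11 - \frac{1 + 0}{0 + \left(5 + \left(1 - -3\right)^{2}\right)} = 11 - \frac{1}{0 + \left(5 + \left(1 + 3\right)^{2}\right)} 1 = 11 - \frac{1}{0 + \left(5 + 4^{2}\right)} 1 = 11 - \frac{1}{0 + \left(5 + 16\right)} 1 = 11 - \frac{1}{0 + 21} \cdot 1 = 11 - \frac{1}{21} \cdot 1 = 11 - \frac{1}{21} = \frac{230}{21} \approx 10.952$)
$\left(y + 4\right)^{2} = \left(\frac{230}{21} + 4\right)^{2} = \left(\frac{314}{21}\right)^{2} = \frac{98596}{441}$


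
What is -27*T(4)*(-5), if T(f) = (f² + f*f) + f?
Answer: 4860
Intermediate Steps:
T(f) = f + 2*f² (T(f) = (f² + f²) + f = 2*f² + f = f + 2*f²)
-27*T(4)*(-5) = -108*(1 + 2*4)*(-5) = -108*(1 + 8)*(-5) = -108*9*(-5) = -27*36*(-5) = -972*(-5) = 4860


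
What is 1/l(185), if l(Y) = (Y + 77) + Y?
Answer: 1/447 ≈ 0.0022371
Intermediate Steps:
l(Y) = 77 + 2*Y (l(Y) = (77 + Y) + Y = 77 + 2*Y)
1/l(185) = 1/(77 + 2*185) = 1/(77 + 370) = 1/447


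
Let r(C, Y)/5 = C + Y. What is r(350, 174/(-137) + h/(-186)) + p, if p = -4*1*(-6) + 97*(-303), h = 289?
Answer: -704096179/25482 ≈ -27631.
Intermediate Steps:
p = -29367 (p = -4*(-6) - 29391 = 24 - 29391 = -29367)
r(C, Y) = 5*C + 5*Y (r(C, Y) = 5*(C + Y) = 5*C + 5*Y)
r(350, 174/(-137) + h/(-186)) + p = (5*350 + 5*(174/(-137) + 289/(-186))) - 29367 = (1750 + 5*(174*(-1/137) + 289*(-1/186))) - 29367 = (1750 + 5*(-174/137 - 289/186)) - 29367 = (1750 + 5*(-71957/25482)) - 29367 = (1750 - 359785/25482) - 29367 = 44233715/25482 - 29367 = -704096179/25482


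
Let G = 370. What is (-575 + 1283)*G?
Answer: 261960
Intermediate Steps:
(-575 + 1283)*G = (-575 + 1283)*370 = 708*370 = 261960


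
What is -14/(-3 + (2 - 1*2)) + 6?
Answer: 32/3 ≈ 10.667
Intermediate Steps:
-14/(-3 + (2 - 1*2)) + 6 = -14/(-3 + (2 - 2)) + 6 = -14/(-3 + 0) + 6 = -14/(-3) + 6 = -14*(-⅓) + 6 = 14/3 + 6 = 32/3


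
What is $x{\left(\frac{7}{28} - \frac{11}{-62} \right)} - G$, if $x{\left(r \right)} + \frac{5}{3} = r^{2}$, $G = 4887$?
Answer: $- \frac{225495989}{46128} \approx -4888.5$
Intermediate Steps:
$x{\left(r \right)} = - \frac{5}{3} + r^{2}$
$x{\left(\frac{7}{28} - \frac{11}{-62} \right)} - G = \left(- \frac{5}{3} + \left(\frac{7}{28} - \frac{11}{-62}\right)^{2}\right) - 4887 = \left(- \frac{5}{3} + \left(7 \cdot \frac{1}{28} - - \frac{11}{62}\right)^{2}\right) - 4887 = \left(- \frac{5}{3} + \left(\frac{1}{4} + \frac{11}{62}\right)^{2}\right) - 4887 = \left(- \frac{5}{3} + \left(\frac{53}{124}\right)^{2}\right) - 4887 = \left(- \frac{5}{3} + \frac{2809}{15376}\right) - 4887 = - \frac{68453}{46128} - 4887 = - \frac{225495989}{46128}$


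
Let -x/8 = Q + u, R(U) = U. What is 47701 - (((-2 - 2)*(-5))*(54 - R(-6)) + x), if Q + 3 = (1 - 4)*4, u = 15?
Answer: 46501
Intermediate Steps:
Q = -15 (Q = -3 + (1 - 4)*4 = -3 - 3*4 = -3 - 12 = -15)
x = 0 (x = -8*(-15 + 15) = -8*0 = 0)
47701 - (((-2 - 2)*(-5))*(54 - R(-6)) + x) = 47701 - (((-2 - 2)*(-5))*(54 - 1*(-6)) + 0) = 47701 - ((-4*(-5))*(54 + 6) + 0) = 47701 - (20*60 + 0) = 47701 - (1200 + 0) = 47701 - 1*1200 = 47701 - 1200 = 46501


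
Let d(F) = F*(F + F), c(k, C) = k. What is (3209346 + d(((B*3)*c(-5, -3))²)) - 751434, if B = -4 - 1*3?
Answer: 245559162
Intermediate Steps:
B = -7 (B = -4 - 3 = -7)
d(F) = 2*F² (d(F) = F*(2*F) = 2*F²)
(3209346 + d(((B*3)*c(-5, -3))²)) - 751434 = (3209346 + 2*((-7*3*(-5))²)²) - 751434 = (3209346 + 2*((-21*(-5))²)²) - 751434 = (3209346 + 2*(105²)²) - 751434 = (3209346 + 2*11025²) - 751434 = (3209346 + 2*121550625) - 751434 = (3209346 + 243101250) - 751434 = 246310596 - 751434 = 245559162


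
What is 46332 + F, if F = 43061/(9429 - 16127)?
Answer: 18252275/394 ≈ 46326.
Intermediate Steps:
F = -2533/394 (F = 43061/(-6698) = 43061*(-1/6698) = -2533/394 ≈ -6.4289)
46332 + F = 46332 - 2533/394 = 18252275/394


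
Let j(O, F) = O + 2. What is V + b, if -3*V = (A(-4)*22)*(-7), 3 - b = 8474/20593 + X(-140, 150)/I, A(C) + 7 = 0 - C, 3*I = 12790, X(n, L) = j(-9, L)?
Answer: -39879004977/263384470 ≈ -151.41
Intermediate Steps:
j(O, F) = 2 + O
X(n, L) = -7 (X(n, L) = 2 - 9 = -7)
I = 12790/3 (I = (⅓)*12790 = 12790/3 ≈ 4263.3)
A(C) = -7 - C (A(C) = -7 + (0 - C) = -7 - C)
b = 682203403/263384470 (b = 3 - (8474/20593 - 7/12790/3) = 3 - (8474*(1/20593) - 7*3/12790) = 3 - (8474/20593 - 21/12790) = 3 - 1*107950007/263384470 = 3 - 107950007/263384470 = 682203403/263384470 ≈ 2.5901)
V = -154 (V = -(-7 - 1*(-4))*22*(-7)/3 = -(-7 + 4)*22*(-7)/3 = -(-3*22)*(-7)/3 = -(-22)*(-7) = -⅓*462 = -154)
V + b = -154 + 682203403/263384470 = -39879004977/263384470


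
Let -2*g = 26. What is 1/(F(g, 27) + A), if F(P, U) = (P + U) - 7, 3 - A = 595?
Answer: -1/585 ≈ -0.0017094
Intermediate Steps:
g = -13 (g = -½*26 = -13)
A = -592 (A = 3 - 1*595 = 3 - 595 = -592)
F(P, U) = -7 + P + U
1/(F(g, 27) + A) = 1/((-7 - 13 + 27) - 592) = 1/(7 - 592) = 1/(-585) = -1/585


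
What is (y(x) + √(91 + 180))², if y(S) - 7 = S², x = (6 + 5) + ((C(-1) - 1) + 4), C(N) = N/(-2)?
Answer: 759497/16 + 869*√271/2 ≈ 54621.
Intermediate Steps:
C(N) = -N/2 (C(N) = N*(-½) = -N/2)
x = 29/2 (x = (6 + 5) + ((-½*(-1) - 1) + 4) = 11 + ((½ - 1) + 4) = 11 + (-½ + 4) = 11 + 7/2 = 29/2 ≈ 14.500)
y(S) = 7 + S²
(y(x) + √(91 + 180))² = ((7 + (29/2)²) + √(91 + 180))² = ((7 + 841/4) + √271)² = (869/4 + √271)²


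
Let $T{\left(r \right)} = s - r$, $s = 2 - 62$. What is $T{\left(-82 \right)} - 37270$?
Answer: $-37248$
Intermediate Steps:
$s = -60$
$T{\left(r \right)} = -60 - r$
$T{\left(-82 \right)} - 37270 = \left(-60 - -82\right) - 37270 = \left(-60 + 82\right) - 37270 = 22 - 37270 = -37248$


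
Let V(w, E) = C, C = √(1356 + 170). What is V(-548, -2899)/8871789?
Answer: √1526/8871789 ≈ 4.4032e-6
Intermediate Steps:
C = √1526 ≈ 39.064
V(w, E) = √1526
V(-548, -2899)/8871789 = √1526/8871789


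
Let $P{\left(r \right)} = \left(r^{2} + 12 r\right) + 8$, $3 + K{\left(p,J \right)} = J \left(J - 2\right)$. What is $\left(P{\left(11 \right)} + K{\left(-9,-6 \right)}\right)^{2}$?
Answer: $93636$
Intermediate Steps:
$K{\left(p,J \right)} = -3 + J \left(-2 + J\right)$ ($K{\left(p,J \right)} = -3 + J \left(J - 2\right) = -3 + J \left(-2 + J\right)$)
$P{\left(r \right)} = 8 + r^{2} + 12 r$
$\left(P{\left(11 \right)} + K{\left(-9,-6 \right)}\right)^{2} = \left(\left(8 + 11^{2} + 12 \cdot 11\right) - \left(-9 - 36\right)\right)^{2} = \left(\left(8 + 121 + 132\right) + \left(-3 + 36 + 12\right)\right)^{2} = \left(261 + 45\right)^{2} = 306^{2} = 93636$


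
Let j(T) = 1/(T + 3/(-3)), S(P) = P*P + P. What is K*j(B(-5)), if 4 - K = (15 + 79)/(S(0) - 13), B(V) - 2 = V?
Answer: -73/26 ≈ -2.8077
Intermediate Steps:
B(V) = 2 + V
S(P) = P + P² (S(P) = P² + P = P + P²)
j(T) = 1/(-1 + T) (j(T) = 1/(T + 3*(-⅓)) = 1/(T - 1) = 1/(-1 + T))
K = 146/13 (K = 4 - (15 + 79)/(0*(1 + 0) - 13) = 4 - 94/(0*1 - 13) = 4 - 94/(0 - 13) = 4 - 94/(-13) = 4 - 94*(-1)/13 = 4 - 1*(-94/13) = 4 + 94/13 = 146/13 ≈ 11.231)
K*j(B(-5)) = 146/(13*(-1 + (2 - 5))) = 146/(13*(-1 - 3)) = (146/13)/(-4) = (146/13)*(-¼) = -73/26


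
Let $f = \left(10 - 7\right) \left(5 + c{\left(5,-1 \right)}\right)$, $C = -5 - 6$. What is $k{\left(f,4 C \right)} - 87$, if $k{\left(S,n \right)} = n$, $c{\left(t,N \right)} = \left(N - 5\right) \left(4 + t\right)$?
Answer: $-131$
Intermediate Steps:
$C = -11$ ($C = -5 - 6 = -11$)
$c{\left(t,N \right)} = \left(-5 + N\right) \left(4 + t\right)$
$f = -147$ ($f = \left(10 - 7\right) \left(5 - 54\right) = 3 \left(5 - 54\right) = 3 \left(-49\right) = -147$)
$k{\left(f,4 C \right)} - 87 = 4 \left(-11\right) - 87 = -44 - 87 = -131$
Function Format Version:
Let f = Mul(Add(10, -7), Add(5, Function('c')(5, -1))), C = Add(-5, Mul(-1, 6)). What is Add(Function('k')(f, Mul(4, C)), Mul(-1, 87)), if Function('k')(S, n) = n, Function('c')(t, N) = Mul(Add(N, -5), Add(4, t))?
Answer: -131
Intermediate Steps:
C = -11 (C = Add(-5, -6) = -11)
Function('c')(t, N) = Mul(Add(-5, N), Add(4, t))
f = -147 (f = Mul(Add(10, -7), Add(5, Add(-20, Mul(-5, 5), Mul(4, -1), Mul(-1, 5)))) = Mul(3, Add(5, Add(-20, -25, -4, -5))) = Mul(3, Add(5, -54)) = Mul(3, -49) = -147)
Add(Function('k')(f, Mul(4, C)), Mul(-1, 87)) = Add(Mul(4, -11), Mul(-1, 87)) = Add(-44, -87) = -131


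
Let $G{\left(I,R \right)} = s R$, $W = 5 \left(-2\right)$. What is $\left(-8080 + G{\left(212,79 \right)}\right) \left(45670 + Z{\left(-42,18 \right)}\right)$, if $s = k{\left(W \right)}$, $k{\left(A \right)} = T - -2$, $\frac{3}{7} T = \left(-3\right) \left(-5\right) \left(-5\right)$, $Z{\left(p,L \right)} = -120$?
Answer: $-990575850$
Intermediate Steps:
$W = -10$
$T = -175$ ($T = \frac{7 \left(-3\right) \left(-5\right) \left(-5\right)}{3} = \frac{7 \cdot 15 \left(-5\right)}{3} = \frac{7}{3} \left(-75\right) = -175$)
$k{\left(A \right)} = -173$ ($k{\left(A \right)} = -175 - -2 = -175 + 2 = -173$)
$s = -173$
$G{\left(I,R \right)} = - 173 R$
$\left(-8080 + G{\left(212,79 \right)}\right) \left(45670 + Z{\left(-42,18 \right)}\right) = \left(-8080 - 13667\right) \left(45670 - 120\right) = \left(-8080 - 13667\right) 45550 = \left(-21747\right) 45550 = -990575850$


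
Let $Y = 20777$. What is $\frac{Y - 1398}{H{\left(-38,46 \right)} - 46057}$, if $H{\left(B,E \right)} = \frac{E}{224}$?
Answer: $- \frac{2170448}{5158361} \approx -0.42076$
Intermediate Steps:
$H{\left(B,E \right)} = \frac{E}{224}$ ($H{\left(B,E \right)} = E \frac{1}{224} = \frac{E}{224}$)
$\frac{Y - 1398}{H{\left(-38,46 \right)} - 46057} = \frac{20777 - 1398}{\frac{1}{224} \cdot 46 - 46057} = \frac{19379}{\frac{23}{112} - 46057} = \frac{19379}{- \frac{5158361}{112}} = 19379 \left(- \frac{112}{5158361}\right) = - \frac{2170448}{5158361}$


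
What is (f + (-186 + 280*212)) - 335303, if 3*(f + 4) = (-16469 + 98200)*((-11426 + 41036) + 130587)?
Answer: 4364077536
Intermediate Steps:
f = 4364353665 (f = -4 + ((-16469 + 98200)*((-11426 + 41036) + 130587))/3 = -4 + (81731*(29610 + 130587))/3 = -4 + (81731*160197)/3 = -4 + (1/3)*13093061007 = -4 + 4364353669 = 4364353665)
(f + (-186 + 280*212)) - 335303 = (4364353665 + (-186 + 280*212)) - 335303 = (4364353665 + (-186 + 59360)) - 335303 = (4364353665 + 59174) - 335303 = 4364412839 - 335303 = 4364077536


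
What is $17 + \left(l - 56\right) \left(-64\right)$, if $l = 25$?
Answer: $2001$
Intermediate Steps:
$17 + \left(l - 56\right) \left(-64\right) = 17 + \left(25 - 56\right) \left(-64\right) = 17 - -1984 = 17 + 1984 = 2001$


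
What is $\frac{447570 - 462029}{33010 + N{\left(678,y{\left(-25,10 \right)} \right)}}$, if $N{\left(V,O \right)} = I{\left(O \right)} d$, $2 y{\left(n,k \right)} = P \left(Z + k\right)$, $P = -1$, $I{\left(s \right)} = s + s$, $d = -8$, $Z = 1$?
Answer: $- \frac{761}{1742} \approx -0.43685$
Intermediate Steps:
$I{\left(s \right)} = 2 s$
$y{\left(n,k \right)} = - \frac{1}{2} - \frac{k}{2}$ ($y{\left(n,k \right)} = \frac{\left(-1\right) \left(1 + k\right)}{2} = \frac{-1 - k}{2} = - \frac{1}{2} - \frac{k}{2}$)
$N{\left(V,O \right)} = - 16 O$ ($N{\left(V,O \right)} = 2 O \left(-8\right) = - 16 O$)
$\frac{447570 - 462029}{33010 + N{\left(678,y{\left(-25,10 \right)} \right)}} = \frac{447570 - 462029}{33010 - 16 \left(- \frac{1}{2} - 5\right)} = - \frac{14459}{33010 - 16 \left(- \frac{1}{2} - 5\right)} = - \frac{14459}{33010 - -88} = - \frac{14459}{33010 + 88} = - \frac{14459}{33098} = \left(-14459\right) \frac{1}{33098} = - \frac{761}{1742}$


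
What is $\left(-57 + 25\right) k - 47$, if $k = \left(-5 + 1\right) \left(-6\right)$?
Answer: $-815$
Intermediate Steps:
$k = 24$ ($k = \left(-4\right) \left(-6\right) = 24$)
$\left(-57 + 25\right) k - 47 = \left(-57 + 25\right) 24 - 47 = \left(-32\right) 24 - 47 = -768 - 47 = -815$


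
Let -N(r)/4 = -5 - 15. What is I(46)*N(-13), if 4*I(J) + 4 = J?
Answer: 840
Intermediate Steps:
I(J) = -1 + J/4
N(r) = 80 (N(r) = -4*(-5 - 15) = -4*(-20) = 80)
I(46)*N(-13) = (-1 + (¼)*46)*80 = (-1 + 23/2)*80 = (21/2)*80 = 840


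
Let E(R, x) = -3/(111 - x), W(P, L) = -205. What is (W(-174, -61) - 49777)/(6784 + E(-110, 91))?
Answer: -999640/135677 ≈ -7.3678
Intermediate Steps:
(W(-174, -61) - 49777)/(6784 + E(-110, 91)) = (-205 - 49777)/(6784 + 3/(-111 + 91)) = -49982/(6784 + 3/(-20)) = -49982/(6784 + 3*(-1/20)) = -49982/(6784 - 3/20) = -49982/135677/20 = -49982*20/135677 = -999640/135677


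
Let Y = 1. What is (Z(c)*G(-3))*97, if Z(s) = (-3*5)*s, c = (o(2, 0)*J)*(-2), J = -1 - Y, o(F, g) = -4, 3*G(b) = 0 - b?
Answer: 23280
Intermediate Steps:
G(b) = -b/3 (G(b) = (0 - b)/3 = (-b)/3 = -b/3)
J = -2 (J = -1 - 1*1 = -1 - 1 = -2)
c = -16 (c = -4*(-2)*(-2) = 8*(-2) = -16)
Z(s) = -15*s
(Z(c)*G(-3))*97 = ((-15*(-16))*(-⅓*(-3)))*97 = (240*1)*97 = 240*97 = 23280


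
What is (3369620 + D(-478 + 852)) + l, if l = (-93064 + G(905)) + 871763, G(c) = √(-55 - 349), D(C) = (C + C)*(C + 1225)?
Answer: 5344371 + 2*I*√101 ≈ 5.3444e+6 + 20.1*I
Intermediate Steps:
D(C) = 2*C*(1225 + C) (D(C) = (2*C)*(1225 + C) = 2*C*(1225 + C))
G(c) = 2*I*√101 (G(c) = √(-404) = 2*I*√101)
l = 778699 + 2*I*√101 (l = (-93064 + 2*I*√101) + 871763 = 778699 + 2*I*√101 ≈ 7.787e+5 + 20.1*I)
(3369620 + D(-478 + 852)) + l = (3369620 + 2*(-478 + 852)*(1225 + (-478 + 852))) + (778699 + 2*I*√101) = (3369620 + 2*374*(1225 + 374)) + (778699 + 2*I*√101) = (3369620 + 2*374*1599) + (778699 + 2*I*√101) = (3369620 + 1196052) + (778699 + 2*I*√101) = 4565672 + (778699 + 2*I*√101) = 5344371 + 2*I*√101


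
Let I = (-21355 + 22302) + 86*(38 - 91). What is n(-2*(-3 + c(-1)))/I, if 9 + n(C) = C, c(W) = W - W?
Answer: 3/3611 ≈ 0.00083079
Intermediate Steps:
c(W) = 0
n(C) = -9 + C
I = -3611 (I = 947 + 86*(-53) = 947 - 4558 = -3611)
n(-2*(-3 + c(-1)))/I = (-9 - 2*(-3 + 0))/(-3611) = (-9 - 2*(-3))*(-1/3611) = (-9 + 6)*(-1/3611) = -3*(-1/3611) = 3/3611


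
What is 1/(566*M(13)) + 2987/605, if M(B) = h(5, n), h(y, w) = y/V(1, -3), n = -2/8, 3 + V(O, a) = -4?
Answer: 337959/68486 ≈ 4.9347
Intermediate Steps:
V(O, a) = -7 (V(O, a) = -3 - 4 = -7)
n = -¼ (n = -2*⅛ = -¼ ≈ -0.25000)
h(y, w) = -y/7 (h(y, w) = y/(-7) = y*(-⅐) = -y/7)
M(B) = -5/7 (M(B) = -⅐*5 = -5/7)
1/(566*M(13)) + 2987/605 = 1/(566*(-5/7)) + 2987/605 = (1/566)*(-7/5) + 2987*(1/605) = -7/2830 + 2987/605 = 337959/68486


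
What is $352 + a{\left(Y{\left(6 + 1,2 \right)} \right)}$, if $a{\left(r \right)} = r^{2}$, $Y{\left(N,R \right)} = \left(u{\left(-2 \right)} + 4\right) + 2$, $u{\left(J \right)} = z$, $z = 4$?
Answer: $452$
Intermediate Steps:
$u{\left(J \right)} = 4$
$Y{\left(N,R \right)} = 10$ ($Y{\left(N,R \right)} = \left(4 + 4\right) + 2 = 8 + 2 = 10$)
$352 + a{\left(Y{\left(6 + 1,2 \right)} \right)} = 352 + 10^{2} = 352 + 100 = 452$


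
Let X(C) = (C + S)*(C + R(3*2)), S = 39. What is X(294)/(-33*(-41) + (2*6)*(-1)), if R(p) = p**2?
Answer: 12210/149 ≈ 81.946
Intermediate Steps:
X(C) = (36 + C)*(39 + C) (X(C) = (C + 39)*(C + (3*2)**2) = (39 + C)*(C + 6**2) = (39 + C)*(C + 36) = (39 + C)*(36 + C) = (36 + C)*(39 + C))
X(294)/(-33*(-41) + (2*6)*(-1)) = (1404 + 294**2 + 75*294)/(-33*(-41) + (2*6)*(-1)) = (1404 + 86436 + 22050)/(1353 + 12*(-1)) = 109890/(1353 - 12) = 109890/1341 = 109890*(1/1341) = 12210/149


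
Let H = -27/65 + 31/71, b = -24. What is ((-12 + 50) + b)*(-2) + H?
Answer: -129122/4615 ≈ -27.979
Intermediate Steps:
H = 98/4615 (H = -27*1/65 + 31*(1/71) = -27/65 + 31/71 = 98/4615 ≈ 0.021235)
((-12 + 50) + b)*(-2) + H = ((-12 + 50) - 24)*(-2) + 98/4615 = (38 - 24)*(-2) + 98/4615 = 14*(-2) + 98/4615 = -28 + 98/4615 = -129122/4615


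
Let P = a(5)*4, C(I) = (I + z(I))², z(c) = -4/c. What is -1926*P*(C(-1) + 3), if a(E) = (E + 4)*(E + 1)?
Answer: -4992192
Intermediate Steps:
C(I) = (I - 4/I)²
a(E) = (1 + E)*(4 + E) (a(E) = (4 + E)*(1 + E) = (1 + E)*(4 + E))
P = 216 (P = (4 + 5² + 5*5)*4 = (4 + 25 + 25)*4 = 54*4 = 216)
-1926*P*(C(-1) + 3) = -416016*((-4 + (-1)²)²/(-1)² + 3) = -416016*(1*(-4 + 1)² + 3) = -416016*(1*(-3)² + 3) = -416016*(1*9 + 3) = -416016*(9 + 3) = -416016*12 = -1926*2592 = -4992192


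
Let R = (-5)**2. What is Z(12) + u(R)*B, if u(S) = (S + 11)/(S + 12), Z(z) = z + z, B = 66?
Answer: 3264/37 ≈ 88.216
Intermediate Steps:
Z(z) = 2*z
R = 25
u(S) = (11 + S)/(12 + S)
Z(12) + u(R)*B = 2*12 + ((11 + 25)/(12 + 25))*66 = 24 + (36/37)*66 = 24 + 2376/37 = 3264/37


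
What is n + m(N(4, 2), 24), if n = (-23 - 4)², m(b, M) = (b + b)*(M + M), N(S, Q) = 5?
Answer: 1209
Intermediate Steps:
m(b, M) = 4*M*b (m(b, M) = (2*b)*(2*M) = 4*M*b)
n = 729 (n = (-27)² = 729)
n + m(N(4, 2), 24) = 729 + 4*24*5 = 729 + 480 = 1209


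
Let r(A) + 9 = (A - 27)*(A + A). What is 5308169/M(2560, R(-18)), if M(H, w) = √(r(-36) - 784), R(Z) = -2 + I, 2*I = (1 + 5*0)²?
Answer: 5308169*√3743/3743 ≈ 86763.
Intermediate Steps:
I = ½ (I = (1 + 5*0)²/2 = (1 + 0)²/2 = (½)*1² = (½)*1 = ½ ≈ 0.50000)
r(A) = -9 + 2*A*(-27 + A) (r(A) = -9 + (A - 27)*(A + A) = -9 + (-27 + A)*(2*A) = -9 + 2*A*(-27 + A))
R(Z) = -3/2 (R(Z) = -2 + ½ = -3/2)
M(H, w) = √3743 (M(H, w) = √((-9 - 54*(-36) + 2*(-36)²) - 784) = √((-9 + 1944 + 2*1296) - 784) = √((-9 + 1944 + 2592) - 784) = √(4527 - 784) = √3743)
5308169/M(2560, R(-18)) = 5308169/(√3743) = 5308169*(√3743/3743) = 5308169*√3743/3743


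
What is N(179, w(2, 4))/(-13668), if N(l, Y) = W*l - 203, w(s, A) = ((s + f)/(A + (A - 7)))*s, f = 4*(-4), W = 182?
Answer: -32375/13668 ≈ -2.3687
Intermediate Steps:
f = -16
w(s, A) = s*(-16 + s)/(-7 + 2*A) (w(s, A) = ((s - 16)/(A + (A - 7)))*s = ((-16 + s)/(A + (-7 + A)))*s = ((-16 + s)/(-7 + 2*A))*s = s*(-16 + s)/(-7 + 2*A))
N(l, Y) = -203 + 182*l (N(l, Y) = 182*l - 203 = -203 + 182*l)
N(179, w(2, 4))/(-13668) = (-203 + 182*179)/(-13668) = (-203 + 32578)*(-1/13668) = 32375*(-1/13668) = -32375/13668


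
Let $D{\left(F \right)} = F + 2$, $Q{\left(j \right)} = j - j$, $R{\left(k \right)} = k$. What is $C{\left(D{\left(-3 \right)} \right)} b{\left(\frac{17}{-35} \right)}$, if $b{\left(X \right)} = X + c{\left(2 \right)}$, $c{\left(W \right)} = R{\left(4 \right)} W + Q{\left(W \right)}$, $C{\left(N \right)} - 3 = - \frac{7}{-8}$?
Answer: $\frac{8153}{280} \approx 29.118$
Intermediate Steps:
$Q{\left(j \right)} = 0$
$D{\left(F \right)} = 2 + F$
$C{\left(N \right)} = \frac{31}{8}$ ($C{\left(N \right)} = 3 - \frac{7}{-8} = 3 - - \frac{7}{8} = 3 + \frac{7}{8} = \frac{31}{8}$)
$c{\left(W \right)} = 4 W$ ($c{\left(W \right)} = 4 W + 0 = 4 W$)
$b{\left(X \right)} = 8 + X$ ($b{\left(X \right)} = X + 4 \cdot 2 = X + 8 = 8 + X$)
$C{\left(D{\left(-3 \right)} \right)} b{\left(\frac{17}{-35} \right)} = \frac{31 \left(8 + \frac{17}{-35}\right)}{8} = \frac{31 \left(8 + 17 \left(- \frac{1}{35}\right)\right)}{8} = \frac{31 \left(8 - \frac{17}{35}\right)}{8} = \frac{31}{8} \cdot \frac{263}{35} = \frac{8153}{280}$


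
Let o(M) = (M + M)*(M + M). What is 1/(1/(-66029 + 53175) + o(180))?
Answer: 12854/1665878399 ≈ 7.7161e-6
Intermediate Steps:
o(M) = 4*M**2 (o(M) = (2*M)*(2*M) = 4*M**2)
1/(1/(-66029 + 53175) + o(180)) = 1/(1/(-66029 + 53175) + 4*180**2) = 1/(1/(-12854) + 4*32400) = 1/(-1/12854 + 129600) = 1/(1665878399/12854) = 12854/1665878399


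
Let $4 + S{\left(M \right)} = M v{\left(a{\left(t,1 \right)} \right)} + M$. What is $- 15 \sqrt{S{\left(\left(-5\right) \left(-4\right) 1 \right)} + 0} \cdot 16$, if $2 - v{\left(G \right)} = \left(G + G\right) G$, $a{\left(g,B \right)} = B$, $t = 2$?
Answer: $-960$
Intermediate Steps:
$v{\left(G \right)} = 2 - 2 G^{2}$ ($v{\left(G \right)} = 2 - \left(G + G\right) G = 2 - 2 G G = 2 - 2 G^{2}$)
$S{\left(M \right)} = -4 + M$ ($S{\left(M \right)} = -4 + \left(M \left(2 - 2 \cdot 1^{2}\right) + M\right) = -4 + \left(M \left(2 - 2\right) + M\right) = -4 + \left(M 0 + M\right) = -4 + \left(0 + M\right) = -4 + M$)
$- 15 \sqrt{S{\left(\left(-5\right) \left(-4\right) 1 \right)} + 0} \cdot 16 = - 15 \sqrt{\left(-4 + \left(-5\right) \left(-4\right) 1\right) + 0} \cdot 16 = - 15 \sqrt{\left(-4 + 20 \cdot 1\right) + 0} \cdot 16 = - 15 \sqrt{\left(-4 + 20\right) + 0} \cdot 16 = - 15 \sqrt{16 + 0} \cdot 16 = - 15 \sqrt{16} \cdot 16 = \left(-15\right) 4 \cdot 16 = \left(-60\right) 16 = -960$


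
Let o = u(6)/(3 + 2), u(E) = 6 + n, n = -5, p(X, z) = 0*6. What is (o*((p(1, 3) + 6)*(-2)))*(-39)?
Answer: 468/5 ≈ 93.600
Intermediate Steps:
p(X, z) = 0
u(E) = 1 (u(E) = 6 - 5 = 1)
o = ⅕ (o = 1/(3 + 2) = 1/5 = 1*(⅕) = ⅕ ≈ 0.20000)
(o*((p(1, 3) + 6)*(-2)))*(-39) = (((0 + 6)*(-2))/5)*(-39) = ((6*(-2))/5)*(-39) = ((⅕)*(-12))*(-39) = -12/5*(-39) = 468/5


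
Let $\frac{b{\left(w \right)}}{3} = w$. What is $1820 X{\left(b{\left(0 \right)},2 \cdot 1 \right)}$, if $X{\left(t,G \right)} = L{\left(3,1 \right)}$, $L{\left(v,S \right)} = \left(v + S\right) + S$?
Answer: $9100$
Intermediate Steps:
$b{\left(w \right)} = 3 w$
$L{\left(v,S \right)} = v + 2 S$ ($L{\left(v,S \right)} = \left(S + v\right) + S = v + 2 S$)
$X{\left(t,G \right)} = 5$ ($X{\left(t,G \right)} = 3 + 2 \cdot 1 = 3 + 2 = 5$)
$1820 X{\left(b{\left(0 \right)},2 \cdot 1 \right)} = 1820 \cdot 5 = 9100$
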